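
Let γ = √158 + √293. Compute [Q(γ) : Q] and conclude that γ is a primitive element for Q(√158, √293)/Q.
[Q(γ) : Q] = 4 (equivalently, Q(γ) = Q(√158, √293))

Obviously Q(γ) ⊆ Q(√158, √293), and [Q(√158, √293):Q] = 4 (since 158, 293 are distinct squarefree integers > 1 with 46294 not a perfect square). To show equality we compute the minimal polynomial of γ. From γ = √158 + √293: γ^2 = 158 + 2√(46294) + 293 = 451 + 2√(46294), so γ^2 - 451 = 2√(46294); squaring, (γ^2 - 451)^2 = 4·46294, i.e. γ^4 - 902γ^2 + 203401 - 185176 = 0, i.e. γ^4 - 902γ^2 + 18225 = 0. So γ is a root of x^4 - 902x^2 + 18225. This polynomial is irreducible over Q: it has no rational root (each ±√158 ± √293 is irrational), and any factorization into two quadratics over Q would force √(46294) ∈ Q (pairing opposite roots) or √158, √293 ∈ Q (other pairings), all impossible. Hence [Q(γ):Q] = 4 = [Q(√158, √293):Q], so Q(γ) = Q(√158, √293).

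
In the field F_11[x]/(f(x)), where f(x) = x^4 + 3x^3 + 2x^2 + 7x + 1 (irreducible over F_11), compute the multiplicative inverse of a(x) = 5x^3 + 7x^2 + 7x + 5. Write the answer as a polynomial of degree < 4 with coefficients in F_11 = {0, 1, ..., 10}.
a(x)^(-1) ≡ 8x^3 + 7x^2 + 6x (mod f(x))

Since f is irreducible over F_11, F_11[x]/(f) is a field and a(x) ≠ 0 has an inverse. Apply the extended Euclidean algorithm to f(x) and a(x) in F_11[x]: f(x) = (9x + 10)·a(x) + (x^2 + 2x + 6);  a(x) = (5x + 8)·(x^2 + 2x + 6) + (5x + 1);  (x^2 + 2x + 6) = (9x + 3)·(5x + 1) + (3). The last nonzero remainder is the constant 3 = gcd(f, a) in F_11. Back-substituting through the division chain expresses 3 = s(x)·a(x) + t(x)·f(x) with s(x) ≡ 2x^3 + 10x^2 + 7x (mod f), so (2x^3 + 10x^2 + 7x)·a(x) ≡ 3 (mod f). Multiplying by 3^(-1) ≡ 4 in F_11 gives a(x)^(-1) ≡ 4·(2x^3 + 10x^2 + 7x) ≡ 8x^3 + 7x^2 + 6x (mod f). Check: (5x^3 + 7x^2 + 7x + 5)·(8x^3 + 7x^2 + 6x) = 7x^6 + 3x^5 + 3x^4 + 10x^3 + 8x ≡ 1 (mod x^4 + 3x^3 + 2x^2 + 7x + 1).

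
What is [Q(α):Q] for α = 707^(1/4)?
[Q(α):Q] = 4

α is a root of x^4 - 707. By Eisenstein's criterion at the prime p = 7 (which divides the constant term 707 but p^2 = 49 does not, since 707 is squarefree), x^4 - 707 is irreducible over Q. Hence [Q(α):Q] = 4.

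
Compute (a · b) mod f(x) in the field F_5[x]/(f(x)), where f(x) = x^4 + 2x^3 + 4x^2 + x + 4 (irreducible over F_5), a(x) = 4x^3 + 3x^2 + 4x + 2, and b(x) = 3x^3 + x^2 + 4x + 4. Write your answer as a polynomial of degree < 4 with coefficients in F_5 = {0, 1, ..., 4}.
a · b ≡ 3x^2 + 3x + 3 (mod f(x))

Multiply in F_5[x]: a(x)·b(x) = (4x^3 + 3x^2 + 4x + 2)·(3x^3 + x^2 + 4x + 4) = 2x^6 + 3x^5 + x^4 + 3x^3 + 4x + 3. This has degree ≥ 4, so divide by f(x) over F_5: 2x^6 + 3x^5 + x^4 + 3x^3 + 4x + 3 = (2x^2 + 4x)·(x^4 + 2x^3 + 4x^2 + x + 4) + (3x^2 + 3x + 3). Hence a·b ≡ 3x^2 + 3x + 3 (mod f). (F_5[x]/(f) is a field with 5^4 = 625 elements since f is irreducible of degree 4.)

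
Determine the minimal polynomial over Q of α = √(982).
m_α(x) = x^2 - 982

α satisfies α^2 - 982 = 0, so x^2 - 982 annihilates α. Since d = 982 is squarefree and ≠ 1, it is not a perfect square in Q, so x^2 - 982 has no rational root and is therefore irreducible over Q (a degree-2 polynomial over a field is irreducible iff it has no root). Hence m_α(x) = x^2 - 982.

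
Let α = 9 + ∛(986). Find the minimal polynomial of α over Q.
m_α(x) = x^3 - 27x^2 + 243x - 1715

Set β = α - 9 = ∛(986), so β^3 = 986. Then (α - 9)^3 - 986 = 0, i.e. α is a root of g(x) = (x - 9)^3 - 986 = x^3 - 27x^2 + 243x - 1715. Since g(x) = h(x - 9) where h(x) = x^3 - 986, and h is irreducible over Q (because 986 is not a perfect cube, so h has no rational root, and a monic cubic with no rational root is irreducible), g is also irreducible (irreducibility is preserved under the substitution x → x - 9). Hence m_α(x) = x^3 - 27x^2 + 243x - 1715.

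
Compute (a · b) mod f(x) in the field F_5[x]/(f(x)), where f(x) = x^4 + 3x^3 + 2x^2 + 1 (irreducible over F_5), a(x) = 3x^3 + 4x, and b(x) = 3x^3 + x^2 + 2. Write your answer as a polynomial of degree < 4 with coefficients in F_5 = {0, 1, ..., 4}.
a · b ≡ 4x^2 + 2x + 4 (mod f(x))

Multiply in F_5[x]: a(x)·b(x) = (3x^3 + 4x)·(3x^3 + x^2 + 2) = 4x^6 + 3x^5 + 2x^4 + 3x. This has degree ≥ 4, so divide by f(x) over F_5: 4x^6 + 3x^5 + 2x^4 + 3x = (4x^2 + x + 1)·(x^4 + 3x^3 + 2x^2 + 1) + (4x^2 + 2x + 4). Hence a·b ≡ 4x^2 + 2x + 4 (mod f). (F_5[x]/(f) is a field with 5^4 = 625 elements since f is irreducible of degree 4.)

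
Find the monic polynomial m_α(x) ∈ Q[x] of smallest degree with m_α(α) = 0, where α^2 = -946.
m_α(x) = x^2 + 946

α satisfies α^2 + 946 = 0, so x^2 + 946 annihilates α. Since d = -946 is squarefree and ≠ 1, it is not a perfect square in Q, so x^2 + 946 has no rational root and is therefore irreducible over Q (a degree-2 polynomial over a field is irreducible iff it has no root). Hence m_α(x) = x^2 + 946.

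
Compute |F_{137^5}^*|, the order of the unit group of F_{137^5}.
|F_{137^5}^*| = 48261724456

F_{137^5} has 137^5 = 48261724457 elements; its multiplicative group consists of all nonzero elements, so |F_{137^5}^*| = 48261724457 - 1 = 48261724456. (It is cyclic since any finite subgroup of the multiplicative group of a field is cyclic.)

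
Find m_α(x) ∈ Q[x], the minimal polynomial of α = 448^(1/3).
m_α(x) = x^3 - 448

α satisfies α^3 = 448, so x^3 - 448 annihilates α. By the rational root test, a rational root p/q (in lowest terms) of x^3 - 448 would satisfy p^3 = 448 q^3, forcing q = 1 and p^3 = 448; but 448 is not a perfect cube, contradiction. A monic cubic over Q with no rational root is irreducible (any nontrivial factorization would include a linear factor). Hence x^3 - 448 is the minimal polynomial of α, and in particular [Q(α):Q] = 3.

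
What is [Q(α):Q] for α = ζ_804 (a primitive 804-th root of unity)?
[Q(α):Q] = 264

The minimal polynomial of ζ_804 over Q is the 804-th cyclotomic polynomial Φ_804(x), which is irreducible over Q and has degree φ(804) = 264. Hence [Q(α):Q] = φ(804) = 264.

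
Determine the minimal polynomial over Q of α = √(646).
m_α(x) = x^2 - 646

α satisfies α^2 - 646 = 0, so x^2 - 646 annihilates α. Since d = 646 is squarefree and ≠ 1, it is not a perfect square in Q, so x^2 - 646 has no rational root and is therefore irreducible over Q (a degree-2 polynomial over a field is irreducible iff it has no root). Hence m_α(x) = x^2 - 646.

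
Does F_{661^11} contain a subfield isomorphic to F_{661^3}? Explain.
No: F_{661^3} is not a subfield of F_{661^11}

F_{p^m} embeds in F_{p^n} iff m | n. Here 3 ∤ 11 (since 11 = 3·3 + 2 with remainder 2 ≠ 0), so F_{661^3} is not a subfield of F_{661^11}. Equivalently: if it were, the tower law would give 3 = [F_{661^3}:F_661] dividing [F_{661^11}:F_661] = 11, contradiction.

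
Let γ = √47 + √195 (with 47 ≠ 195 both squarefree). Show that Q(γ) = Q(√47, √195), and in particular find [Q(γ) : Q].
[Q(γ) : Q] = 4 (equivalently, Q(γ) = Q(√47, √195))

Obviously Q(γ) ⊆ Q(√47, √195), and [Q(√47, √195):Q] = 4 (since 47, 195 are distinct squarefree integers > 1 with 9165 not a perfect square). To show equality we compute the minimal polynomial of γ. From γ = √47 + √195: γ^2 = 47 + 2√(9165) + 195 = 242 + 2√(9165), so γ^2 - 242 = 2√(9165); squaring, (γ^2 - 242)^2 = 4·9165, i.e. γ^4 - 484γ^2 + 58564 - 36660 = 0, i.e. γ^4 - 484γ^2 + 21904 = 0. So γ is a root of x^4 - 484x^2 + 21904. This polynomial is irreducible over Q: it has no rational root (each ±√47 ± √195 is irrational), and any factorization into two quadratics over Q would force √(9165) ∈ Q (pairing opposite roots) or √47, √195 ∈ Q (other pairings), all impossible. Hence [Q(γ):Q] = 4 = [Q(√47, √195):Q], so Q(γ) = Q(√47, √195).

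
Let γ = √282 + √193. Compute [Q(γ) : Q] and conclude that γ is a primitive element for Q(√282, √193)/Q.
[Q(γ) : Q] = 4 (equivalently, Q(γ) = Q(√282, √193))

Obviously Q(γ) ⊆ Q(√282, √193), and [Q(√282, √193):Q] = 4 (since 282, 193 are distinct squarefree integers > 1 with 54426 not a perfect square). To show equality we compute the minimal polynomial of γ. From γ = √282 + √193: γ^2 = 282 + 2√(54426) + 193 = 475 + 2√(54426), so γ^2 - 475 = 2√(54426); squaring, (γ^2 - 475)^2 = 4·54426, i.e. γ^4 - 950γ^2 + 225625 - 217704 = 0, i.e. γ^4 - 950γ^2 + 7921 = 0. So γ is a root of x^4 - 950x^2 + 7921. This polynomial is irreducible over Q: it has no rational root (each ±√282 ± √193 is irrational), and any factorization into two quadratics over Q would force √(54426) ∈ Q (pairing opposite roots) or √282, √193 ∈ Q (other pairings), all impossible. Hence [Q(γ):Q] = 4 = [Q(√282, √193):Q], so Q(γ) = Q(√282, √193).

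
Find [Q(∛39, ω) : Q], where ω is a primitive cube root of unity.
[Q(∛39, ω) : Q] = 6

[Q(∛39):Q] = 3 (min poly x^3 - 39, irreducible since 39 is not a perfect cube). [Q(ω):Q] = 2 (min poly x^2 + x + 1). Since Q(∛39) ⊂ R and ω ∉ R, we have ω ∉ Q(∛39), so x^2 + x + 1 remains irreducible over Q(∛39) and [Q(∛39, ω) : Q(∛39)] = 2. By the tower law, [Q(∛39, ω) : Q] = 3 · 2 = 6. (In fact Q(∛39, ω) is the splitting field of x^3 - 39 over Q.)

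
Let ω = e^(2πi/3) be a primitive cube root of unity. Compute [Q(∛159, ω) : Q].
[Q(∛159, ω) : Q] = 6

[Q(∛159):Q] = 3 (min poly x^3 - 159, irreducible since 159 is not a perfect cube). [Q(ω):Q] = 2 (min poly x^2 + x + 1). Since Q(∛159) ⊂ R and ω ∉ R, we have ω ∉ Q(∛159), so x^2 + x + 1 remains irreducible over Q(∛159) and [Q(∛159, ω) : Q(∛159)] = 2. By the tower law, [Q(∛159, ω) : Q] = 3 · 2 = 6. (In fact Q(∛159, ω) is the splitting field of x^3 - 159 over Q.)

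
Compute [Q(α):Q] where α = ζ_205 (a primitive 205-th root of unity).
[Q(α):Q] = 160

The minimal polynomial of ζ_205 over Q is the 205-th cyclotomic polynomial Φ_205(x), which is irreducible over Q and has degree φ(205) = 160. Hence [Q(α):Q] = φ(205) = 160.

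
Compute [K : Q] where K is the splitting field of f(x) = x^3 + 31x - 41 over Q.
[K : Q] = 6

By the rational root test, any rational root of the monic integer polynomial f(x) = x^3 + 31x - 41 must be an integer dividing the constant term -41, i.e. one of ±{1, 41}. Evaluating: f(1) = -9, f(-1) = -73, f(41) = 70151, f(-41) = -70233; none is 0, so f has no rational root and is therefore irreducible over Q (a cubic with no linear factor over a field is irreducible). For an irreducible cubic, the Galois group is A_3 or S_3 according as the discriminant disc(f) = -4a^3 - 27b^2 = -4·(31)^3 - 27·(-41)^2 = -164551 is or is not a square in Q. Here disc(f) = -164551 is not a perfect square in Q, so the Galois group of f over Q is not contained in A_3 and must be all of S_3. The splitting field has degree |S_3| = 6 over Q, so [K : Q] = 6.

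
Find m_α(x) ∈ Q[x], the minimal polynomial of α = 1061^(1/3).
m_α(x) = x^3 - 1061

α satisfies α^3 = 1061, so x^3 - 1061 annihilates α. By the rational root test, a rational root p/q (in lowest terms) of x^3 - 1061 would satisfy p^3 = 1061 q^3, forcing q = 1 and p^3 = 1061; but 1061 is not a perfect cube, contradiction. A monic cubic over Q with no rational root is irreducible (any nontrivial factorization would include a linear factor). Hence x^3 - 1061 is the minimal polynomial of α, and in particular [Q(α):Q] = 3.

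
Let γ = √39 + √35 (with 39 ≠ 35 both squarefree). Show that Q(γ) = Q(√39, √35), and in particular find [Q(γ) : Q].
[Q(γ) : Q] = 4 (equivalently, Q(γ) = Q(√39, √35))

Obviously Q(γ) ⊆ Q(√39, √35), and [Q(√39, √35):Q] = 4 (since 39, 35 are distinct squarefree integers > 1 with 1365 not a perfect square). To show equality we compute the minimal polynomial of γ. From γ = √39 + √35: γ^2 = 39 + 2√(1365) + 35 = 74 + 2√(1365), so γ^2 - 74 = 2√(1365); squaring, (γ^2 - 74)^2 = 4·1365, i.e. γ^4 - 148γ^2 + 5476 - 5460 = 0, i.e. γ^4 - 148γ^2 + 16 = 0. So γ is a root of x^4 - 148x^2 + 16. This polynomial is irreducible over Q: it has no rational root (each ±√39 ± √35 is irrational), and any factorization into two quadratics over Q would force √(1365) ∈ Q (pairing opposite roots) or √39, √35 ∈ Q (other pairings), all impossible. Hence [Q(γ):Q] = 4 = [Q(√39, √35):Q], so Q(γ) = Q(√39, √35).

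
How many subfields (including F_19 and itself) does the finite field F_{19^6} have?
F_{19^6} has 4 subfields

The subfields of F_{p^n} are exactly the fields F_{p^d} for d | n (each is the fixed field of the unique index-d subgroup of Gal(F_{p^n}/F_p) ≅ Z/nZ). The divisors of n = 6 are {1, 2, 3, 6}, giving 4 subfields: F_{19^1}, F_{19^2}, F_{19^3}, F_{19^6}.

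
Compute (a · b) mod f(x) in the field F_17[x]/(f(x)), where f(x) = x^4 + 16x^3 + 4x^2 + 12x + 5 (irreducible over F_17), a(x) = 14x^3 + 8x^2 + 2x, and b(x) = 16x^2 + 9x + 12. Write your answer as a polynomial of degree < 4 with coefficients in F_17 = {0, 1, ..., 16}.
a · b ≡ 7x^3 + 2x^2 + 2x + 7 (mod f(x))

Multiply in F_17[x]: a(x)·b(x) = (14x^3 + 8x^2 + 2x)·(16x^2 + 9x + 12) = 3x^5 + 16x^4 + 12x^2 + 7x. This has degree ≥ 4, so divide by f(x) over F_17: 3x^5 + 16x^4 + 12x^2 + 7x = (3x + 2)·(x^4 + 16x^3 + 4x^2 + 12x + 5) + (7x^3 + 2x^2 + 2x + 7). Hence a·b ≡ 7x^3 + 2x^2 + 2x + 7 (mod f). (F_17[x]/(f) is a field with 17^4 = 83521 elements since f is irreducible of degree 4.)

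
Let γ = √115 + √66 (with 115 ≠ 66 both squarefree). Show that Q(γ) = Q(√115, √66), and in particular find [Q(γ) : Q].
[Q(γ) : Q] = 4 (equivalently, Q(γ) = Q(√115, √66))

Obviously Q(γ) ⊆ Q(√115, √66), and [Q(√115, √66):Q] = 4 (since 115, 66 are distinct squarefree integers > 1 with 7590 not a perfect square). To show equality we compute the minimal polynomial of γ. From γ = √115 + √66: γ^2 = 115 + 2√(7590) + 66 = 181 + 2√(7590), so γ^2 - 181 = 2√(7590); squaring, (γ^2 - 181)^2 = 4·7590, i.e. γ^4 - 362γ^2 + 32761 - 30360 = 0, i.e. γ^4 - 362γ^2 + 2401 = 0. So γ is a root of x^4 - 362x^2 + 2401. This polynomial is irreducible over Q: it has no rational root (each ±√115 ± √66 is irrational), and any factorization into two quadratics over Q would force √(7590) ∈ Q (pairing opposite roots) or √115, √66 ∈ Q (other pairings), all impossible. Hence [Q(γ):Q] = 4 = [Q(√115, √66):Q], so Q(γ) = Q(√115, √66).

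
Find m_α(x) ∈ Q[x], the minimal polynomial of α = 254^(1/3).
m_α(x) = x^3 - 254

α satisfies α^3 = 254, so x^3 - 254 annihilates α. By the rational root test, a rational root p/q (in lowest terms) of x^3 - 254 would satisfy p^3 = 254 q^3, forcing q = 1 and p^3 = 254; but 254 is not a perfect cube, contradiction. A monic cubic over Q with no rational root is irreducible (any nontrivial factorization would include a linear factor). Hence x^3 - 254 is the minimal polynomial of α, and in particular [Q(α):Q] = 3.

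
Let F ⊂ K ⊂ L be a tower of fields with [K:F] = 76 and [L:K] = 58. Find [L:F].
[L:F] = 4408

The tower law says that for any tower of field extensions F ⊂ K ⊂ L with finite degrees, [L:F] = [L:K] · [K:F]. Here this gives [L:F] = 58 · 76 = 4408.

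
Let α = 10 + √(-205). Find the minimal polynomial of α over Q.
m_α(x) = x^2 - 20x + 305

From α - 10 = √(-205), squaring gives (α - 10)^2 = -205, i.e. α^2 - 20α + 100 = -205, so α^2 - 20α + 305 = 0. The discriminant of x^2 - 20x + 305 is (-20)^2 - 4·(305) = 400 - 1220 = -820, and 4·(-205) is not a perfect square in Q since -205 is squarefree and ≠ 1. Hence x^2 - 20x + 305 is irreducible over Q and is the minimal polynomial of α.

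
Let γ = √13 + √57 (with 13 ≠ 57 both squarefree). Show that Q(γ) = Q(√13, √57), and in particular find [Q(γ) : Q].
[Q(γ) : Q] = 4 (equivalently, Q(γ) = Q(√13, √57))

Obviously Q(γ) ⊆ Q(√13, √57), and [Q(√13, √57):Q] = 4 (since 13, 57 are distinct squarefree integers > 1 with 741 not a perfect square). To show equality we compute the minimal polynomial of γ. From γ = √13 + √57: γ^2 = 13 + 2√(741) + 57 = 70 + 2√(741), so γ^2 - 70 = 2√(741); squaring, (γ^2 - 70)^2 = 4·741, i.e. γ^4 - 140γ^2 + 4900 - 2964 = 0, i.e. γ^4 - 140γ^2 + 1936 = 0. So γ is a root of x^4 - 140x^2 + 1936. This polynomial is irreducible over Q: it has no rational root (each ±√13 ± √57 is irrational), and any factorization into two quadratics over Q would force √(741) ∈ Q (pairing opposite roots) or √13, √57 ∈ Q (other pairings), all impossible. Hence [Q(γ):Q] = 4 = [Q(√13, √57):Q], so Q(γ) = Q(√13, √57).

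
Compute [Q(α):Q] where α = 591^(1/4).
[Q(α):Q] = 4

α is a root of x^4 - 591. By Eisenstein's criterion at the prime p = 3 (which divides the constant term 591 but p^2 = 9 does not, since 591 is squarefree), x^4 - 591 is irreducible over Q. Hence [Q(α):Q] = 4.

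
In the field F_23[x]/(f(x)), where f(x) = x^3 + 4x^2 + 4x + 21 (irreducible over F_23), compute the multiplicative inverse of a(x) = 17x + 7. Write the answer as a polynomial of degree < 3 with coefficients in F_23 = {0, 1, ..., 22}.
a(x)^(-1) ≡ 18x^2 + x + 8 (mod f(x))

Since f is irreducible over F_23, F_23[x]/(f) is a field and a(x) ≠ 0 has an inverse. Apply the extended Euclidean algorithm to f(x) and a(x) in F_23[x]: f(x) = (19x^2 + 10x + 11)·a(x) + (13). The last nonzero remainder is the constant 13 = gcd(f, a) in F_23. Back-substituting through the division chain expresses 13 = s(x)·a(x) + t(x)·f(x) with s(x) ≡ 4x^2 + 13x + 12 (mod f), so (4x^2 + 13x + 12)·a(x) ≡ 13 (mod f). Multiplying by 13^(-1) ≡ 16 in F_23 gives a(x)^(-1) ≡ 16·(4x^2 + 13x + 12) ≡ 18x^2 + x + 8 (mod f). Check: (17x + 7)·(18x^2 + x + 8) = 7x^3 + 5x^2 + 5x + 10 ≡ 1 (mod x^3 + 4x^2 + 4x + 21).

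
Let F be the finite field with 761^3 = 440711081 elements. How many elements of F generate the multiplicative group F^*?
There are φ(440711080) = 167006016 primitive elements

F_q^* is cyclic of order q - 1 = 440711080. A cyclic group of order m has exactly φ(m) generators. Here m = 440711080 = 2^3 · 5 · 19 · 579883, so the number of primitive elements is φ(440711080) = 167006016.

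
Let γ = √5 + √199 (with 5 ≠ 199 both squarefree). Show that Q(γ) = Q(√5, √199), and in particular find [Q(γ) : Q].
[Q(γ) : Q] = 4 (equivalently, Q(γ) = Q(√5, √199))

Obviously Q(γ) ⊆ Q(√5, √199), and [Q(√5, √199):Q] = 4 (since 5, 199 are distinct squarefree integers > 1 with 995 not a perfect square). To show equality we compute the minimal polynomial of γ. From γ = √5 + √199: γ^2 = 5 + 2√(995) + 199 = 204 + 2√(995), so γ^2 - 204 = 2√(995); squaring, (γ^2 - 204)^2 = 4·995, i.e. γ^4 - 408γ^2 + 41616 - 3980 = 0, i.e. γ^4 - 408γ^2 + 37636 = 0. So γ is a root of x^4 - 408x^2 + 37636. This polynomial is irreducible over Q: it has no rational root (each ±√5 ± √199 is irrational), and any factorization into two quadratics over Q would force √(995) ∈ Q (pairing opposite roots) or √5, √199 ∈ Q (other pairings), all impossible. Hence [Q(γ):Q] = 4 = [Q(√5, √199):Q], so Q(γ) = Q(√5, √199).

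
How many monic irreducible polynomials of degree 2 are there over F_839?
There are 351541 monic irreducible polynomials of degree 2 over F_839

Each element of F_{839^2} that lies in no proper subfield is a root of exactly one monic irreducible of degree 2 over F_839, and each such polynomial has 2 distinct roots in F_{839^2}. By Möbius inversion the count is N_839(2) = (1/2) Σ_{d|2} μ(2/d) · 839^d = (1/2)(μ(2)·839^1 + μ(1)·839^2) = 703082/2 = 351541.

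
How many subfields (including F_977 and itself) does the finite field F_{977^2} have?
F_{977^2} has 2 subfields

The subfields of F_{p^n} are exactly the fields F_{p^d} for d | n (each is the fixed field of the unique index-d subgroup of Gal(F_{p^n}/F_p) ≅ Z/nZ). The divisors of n = 2 are {1, 2}, giving 2 subfields: F_{977^1}, F_{977^2}.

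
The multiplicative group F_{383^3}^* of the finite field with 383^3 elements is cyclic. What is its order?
|F_{383^3}^*| = 56181886

F_{383^3} has 383^3 = 56181887 elements; its multiplicative group consists of all nonzero elements, so |F_{383^3}^*| = 56181887 - 1 = 56181886. (It is cyclic since any finite subgroup of the multiplicative group of a field is cyclic.)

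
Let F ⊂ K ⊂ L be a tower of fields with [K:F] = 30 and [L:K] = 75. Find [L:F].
[L:F] = 2250

The tower law says that for any tower of field extensions F ⊂ K ⊂ L with finite degrees, [L:F] = [L:K] · [K:F]. Here this gives [L:F] = 75 · 30 = 2250.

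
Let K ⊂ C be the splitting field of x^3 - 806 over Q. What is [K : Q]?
[K : Q] = 6

The roots of x^3 - 806 are ∛806, ω∛806, ω^2∛806 where ω = e^(2πi/3) is a primitive cube root of unity, so K = Q(∛806, ω). Now [Q(∛806):Q] = 3 (since 806 is not a perfect cube, x^3 - 806 is irreducible) and [Q(ω):Q] = 2. Both 2 and 3 divide [K:Q], and [K:Q] ≤ 3·2 = 6, so [K:Q] = 6. (Equivalently: Q(∛806) ⊂ R but ω ∉ R, so [K : Q(∛806)] = 2.)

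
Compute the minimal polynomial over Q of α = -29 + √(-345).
m_α(x) = x^2 + 58x + 1186

From α + 29 = √(-345), squaring gives (α + 29)^2 = -345, i.e. α^2 + 58α + 841 = -345, so α^2 + 58α + 1186 = 0. The discriminant of x^2 + 58x + 1186 is (58)^2 - 4·(1186) = 3364 - 4744 = -1380, and 4·(-345) is not a perfect square in Q since -345 is squarefree and ≠ 1. Hence x^2 + 58x + 1186 is irreducible over Q and is the minimal polynomial of α.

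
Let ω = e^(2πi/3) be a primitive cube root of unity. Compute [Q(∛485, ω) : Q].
[Q(∛485, ω) : Q] = 6

[Q(∛485):Q] = 3 (min poly x^3 - 485, irreducible since 485 is not a perfect cube). [Q(ω):Q] = 2 (min poly x^2 + x + 1). Since Q(∛485) ⊂ R and ω ∉ R, we have ω ∉ Q(∛485), so x^2 + x + 1 remains irreducible over Q(∛485) and [Q(∛485, ω) : Q(∛485)] = 2. By the tower law, [Q(∛485, ω) : Q] = 3 · 2 = 6. (In fact Q(∛485, ω) is the splitting field of x^3 - 485 over Q.)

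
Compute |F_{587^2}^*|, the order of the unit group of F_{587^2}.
|F_{587^2}^*| = 344568

F_{587^2} has 587^2 = 344569 elements; its multiplicative group consists of all nonzero elements, so |F_{587^2}^*| = 344569 - 1 = 344568. (It is cyclic since any finite subgroup of the multiplicative group of a field is cyclic.)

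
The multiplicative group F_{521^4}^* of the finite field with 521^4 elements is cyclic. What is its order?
|F_{521^4}^*| = 73680216480

F_{521^4} has 521^4 = 73680216481 elements; its multiplicative group consists of all nonzero elements, so |F_{521^4}^*| = 73680216481 - 1 = 73680216480. (It is cyclic since any finite subgroup of the multiplicative group of a field is cyclic.)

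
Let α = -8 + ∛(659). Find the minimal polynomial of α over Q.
m_α(x) = x^3 + 24x^2 + 192x - 147

Set β = α + 8 = ∛(659), so β^3 = 659. Then (α + 8)^3 - 659 = 0, i.e. α is a root of g(x) = (x + 8)^3 - 659 = x^3 + 24x^2 + 192x - 147. Since g(x) = h(x + 8) where h(x) = x^3 - 659, and h is irreducible over Q (because 659 is not a perfect cube, so h has no rational root, and a monic cubic with no rational root is irreducible), g is also irreducible (irreducibility is preserved under the substitution x → x + 8). Hence m_α(x) = x^3 + 24x^2 + 192x - 147.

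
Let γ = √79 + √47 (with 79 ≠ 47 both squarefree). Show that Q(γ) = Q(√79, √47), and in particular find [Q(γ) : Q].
[Q(γ) : Q] = 4 (equivalently, Q(γ) = Q(√79, √47))

Obviously Q(γ) ⊆ Q(√79, √47), and [Q(√79, √47):Q] = 4 (since 79, 47 are distinct squarefree integers > 1 with 3713 not a perfect square). To show equality we compute the minimal polynomial of γ. From γ = √79 + √47: γ^2 = 79 + 2√(3713) + 47 = 126 + 2√(3713), so γ^2 - 126 = 2√(3713); squaring, (γ^2 - 126)^2 = 4·3713, i.e. γ^4 - 252γ^2 + 15876 - 14852 = 0, i.e. γ^4 - 252γ^2 + 1024 = 0. So γ is a root of x^4 - 252x^2 + 1024. This polynomial is irreducible over Q: it has no rational root (each ±√79 ± √47 is irrational), and any factorization into two quadratics over Q would force √(3713) ∈ Q (pairing opposite roots) or √79, √47 ∈ Q (other pairings), all impossible. Hence [Q(γ):Q] = 4 = [Q(√79, √47):Q], so Q(γ) = Q(√79, √47).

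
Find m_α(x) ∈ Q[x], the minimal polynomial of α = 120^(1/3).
m_α(x) = x^3 - 120

α satisfies α^3 = 120, so x^3 - 120 annihilates α. By the rational root test, a rational root p/q (in lowest terms) of x^3 - 120 would satisfy p^3 = 120 q^3, forcing q = 1 and p^3 = 120; but 120 is not a perfect cube, contradiction. A monic cubic over Q with no rational root is irreducible (any nontrivial factorization would include a linear factor). Hence x^3 - 120 is the minimal polynomial of α, and in particular [Q(α):Q] = 3.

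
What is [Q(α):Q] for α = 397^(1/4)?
[Q(α):Q] = 4

α is a root of x^4 - 397. By Eisenstein's criterion at the prime p = 397 (which divides the constant term 397 but p^2 = 157609 does not, since 397 is squarefree), x^4 - 397 is irreducible over Q. Hence [Q(α):Q] = 4.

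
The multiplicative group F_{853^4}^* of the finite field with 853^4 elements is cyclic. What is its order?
|F_{853^4}^*| = 529414856880

F_{853^4} has 853^4 = 529414856881 elements; its multiplicative group consists of all nonzero elements, so |F_{853^4}^*| = 529414856881 - 1 = 529414856880. (It is cyclic since any finite subgroup of the multiplicative group of a field is cyclic.)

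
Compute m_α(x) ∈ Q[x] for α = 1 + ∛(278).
m_α(x) = x^3 - 3x^2 + 3x - 279

Set β = α - 1 = ∛(278), so β^3 = 278. Then (α - 1)^3 - 278 = 0, i.e. α is a root of g(x) = (x - 1)^3 - 278 = x^3 - 3x^2 + 3x - 279. Since g(x) = h(x - 1) where h(x) = x^3 - 278, and h is irreducible over Q (because 278 is not a perfect cube, so h has no rational root, and a monic cubic with no rational root is irreducible), g is also irreducible (irreducibility is preserved under the substitution x → x - 1). Hence m_α(x) = x^3 - 3x^2 + 3x - 279.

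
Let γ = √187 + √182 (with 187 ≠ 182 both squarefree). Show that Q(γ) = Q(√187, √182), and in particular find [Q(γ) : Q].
[Q(γ) : Q] = 4 (equivalently, Q(γ) = Q(√187, √182))

Obviously Q(γ) ⊆ Q(√187, √182), and [Q(√187, √182):Q] = 4 (since 187, 182 are distinct squarefree integers > 1 with 34034 not a perfect square). To show equality we compute the minimal polynomial of γ. From γ = √187 + √182: γ^2 = 187 + 2√(34034) + 182 = 369 + 2√(34034), so γ^2 - 369 = 2√(34034); squaring, (γ^2 - 369)^2 = 4·34034, i.e. γ^4 - 738γ^2 + 136161 - 136136 = 0, i.e. γ^4 - 738γ^2 + 25 = 0. So γ is a root of x^4 - 738x^2 + 25. This polynomial is irreducible over Q: it has no rational root (each ±√187 ± √182 is irrational), and any factorization into two quadratics over Q would force √(34034) ∈ Q (pairing opposite roots) or √187, √182 ∈ Q (other pairings), all impossible. Hence [Q(γ):Q] = 4 = [Q(√187, √182):Q], so Q(γ) = Q(√187, √182).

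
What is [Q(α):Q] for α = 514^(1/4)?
[Q(α):Q] = 4

α is a root of x^4 - 514. By Eisenstein's criterion at the prime p = 2 (which divides the constant term 514 but p^2 = 4 does not, since 514 is squarefree), x^4 - 514 is irreducible over Q. Hence [Q(α):Q] = 4.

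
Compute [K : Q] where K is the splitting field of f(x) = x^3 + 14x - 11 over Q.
[K : Q] = 6

By the rational root test, any rational root of the monic integer polynomial f(x) = x^3 + 14x - 11 must be an integer dividing the constant term -11, i.e. one of ±{1, 11}. Evaluating: f(1) = 4, f(-1) = -26, f(11) = 1474, f(-11) = -1496; none is 0, so f has no rational root and is therefore irreducible over Q (a cubic with no linear factor over a field is irreducible). For an irreducible cubic, the Galois group is A_3 or S_3 according as the discriminant disc(f) = -4a^3 - 27b^2 = -4·(14)^3 - 27·(-11)^2 = -14243 is or is not a square in Q. Here disc(f) = -14243 is not a perfect square in Q, so the Galois group of f over Q is not contained in A_3 and must be all of S_3. The splitting field has degree |S_3| = 6 over Q, so [K : Q] = 6.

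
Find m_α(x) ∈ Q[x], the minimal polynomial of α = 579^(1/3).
m_α(x) = x^3 - 579

α satisfies α^3 = 579, so x^3 - 579 annihilates α. By the rational root test, a rational root p/q (in lowest terms) of x^3 - 579 would satisfy p^3 = 579 q^3, forcing q = 1 and p^3 = 579; but 579 is not a perfect cube, contradiction. A monic cubic over Q with no rational root is irreducible (any nontrivial factorization would include a linear factor). Hence x^3 - 579 is the minimal polynomial of α, and in particular [Q(α):Q] = 3.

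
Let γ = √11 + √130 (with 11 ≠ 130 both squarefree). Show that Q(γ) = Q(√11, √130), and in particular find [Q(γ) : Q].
[Q(γ) : Q] = 4 (equivalently, Q(γ) = Q(√11, √130))

Obviously Q(γ) ⊆ Q(√11, √130), and [Q(√11, √130):Q] = 4 (since 11, 130 are distinct squarefree integers > 1 with 1430 not a perfect square). To show equality we compute the minimal polynomial of γ. From γ = √11 + √130: γ^2 = 11 + 2√(1430) + 130 = 141 + 2√(1430), so γ^2 - 141 = 2√(1430); squaring, (γ^2 - 141)^2 = 4·1430, i.e. γ^4 - 282γ^2 + 19881 - 5720 = 0, i.e. γ^4 - 282γ^2 + 14161 = 0. So γ is a root of x^4 - 282x^2 + 14161. This polynomial is irreducible over Q: it has no rational root (each ±√11 ± √130 is irrational), and any factorization into two quadratics over Q would force √(1430) ∈ Q (pairing opposite roots) or √11, √130 ∈ Q (other pairings), all impossible. Hence [Q(γ):Q] = 4 = [Q(√11, √130):Q], so Q(γ) = Q(√11, √130).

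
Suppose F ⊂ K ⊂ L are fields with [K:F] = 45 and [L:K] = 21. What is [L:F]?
[L:F] = 945

The tower law says that for any tower of field extensions F ⊂ K ⊂ L with finite degrees, [L:F] = [L:K] · [K:F]. Here this gives [L:F] = 21 · 45 = 945.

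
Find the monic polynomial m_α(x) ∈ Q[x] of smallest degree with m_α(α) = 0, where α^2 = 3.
m_α(x) = x^2 - 3

α satisfies α^2 - 3 = 0, so x^2 - 3 annihilates α. Since d = 3 is squarefree and ≠ 1, it is not a perfect square in Q, so x^2 - 3 has no rational root and is therefore irreducible over Q (a degree-2 polynomial over a field is irreducible iff it has no root). Hence m_α(x) = x^2 - 3.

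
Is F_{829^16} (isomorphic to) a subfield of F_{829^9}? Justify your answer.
No: F_{829^16} is not a subfield of F_{829^9}

F_{p^m} embeds in F_{p^n} iff m | n. Here 16 ∤ 9 (since 9 = 0·16 + 9 with remainder 9 ≠ 0), so F_{829^16} is not a subfield of F_{829^9}. Equivalently: if it were, the tower law would give 16 = [F_{829^16}:F_829] dividing [F_{829^9}:F_829] = 9, contradiction.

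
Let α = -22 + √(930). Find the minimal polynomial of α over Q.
m_α(x) = x^2 + 44x - 446

From α + 22 = √(930), squaring gives (α + 22)^2 = 930, i.e. α^2 + 44α + 484 = 930, so α^2 + 44α - 446 = 0. The discriminant of x^2 + 44x - 446 is (44)^2 - 4·(-446) = 1936 + 1784 = 3720, and 4·(930) is not a perfect square in Q since 930 is squarefree and ≠ 1. Hence x^2 + 44x - 446 is irreducible over Q and is the minimal polynomial of α.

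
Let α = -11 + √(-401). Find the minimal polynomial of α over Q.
m_α(x) = x^2 + 22x + 522

From α + 11 = √(-401), squaring gives (α + 11)^2 = -401, i.e. α^2 + 22α + 121 = -401, so α^2 + 22α + 522 = 0. The discriminant of x^2 + 22x + 522 is (22)^2 - 4·(522) = 484 - 2088 = -1604, and 4·(-401) is not a perfect square in Q since -401 is squarefree and ≠ 1. Hence x^2 + 22x + 522 is irreducible over Q and is the minimal polynomial of α.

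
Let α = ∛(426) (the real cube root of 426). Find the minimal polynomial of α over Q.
m_α(x) = x^3 - 426

α satisfies α^3 = 426, so x^3 - 426 annihilates α. By the rational root test, a rational root p/q (in lowest terms) of x^3 - 426 would satisfy p^3 = 426 q^3, forcing q = 1 and p^3 = 426; but 426 is not a perfect cube, contradiction. A monic cubic over Q with no rational root is irreducible (any nontrivial factorization would include a linear factor). Hence x^3 - 426 is the minimal polynomial of α, and in particular [Q(α):Q] = 3.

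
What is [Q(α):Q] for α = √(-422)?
[Q(α):Q] = 2

[Q(α):Q] equals the degree of the minimal polynomial of α. Here α^2 = -422 and x^2 + 422 is irreducible (d = -422 is squarefree, ≠ 1, hence not a square), so deg(m_α) = 2. Thus [Q(α):Q] = 2.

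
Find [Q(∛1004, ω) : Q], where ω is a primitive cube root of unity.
[Q(∛1004, ω) : Q] = 6

[Q(∛1004):Q] = 3 (min poly x^3 - 1004, irreducible since 1004 is not a perfect cube). [Q(ω):Q] = 2 (min poly x^2 + x + 1). Since Q(∛1004) ⊂ R and ω ∉ R, we have ω ∉ Q(∛1004), so x^2 + x + 1 remains irreducible over Q(∛1004) and [Q(∛1004, ω) : Q(∛1004)] = 2. By the tower law, [Q(∛1004, ω) : Q] = 3 · 2 = 6. (In fact Q(∛1004, ω) is the splitting field of x^3 - 1004 over Q.)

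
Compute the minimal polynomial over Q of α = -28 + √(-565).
m_α(x) = x^2 + 56x + 1349

From α + 28 = √(-565), squaring gives (α + 28)^2 = -565, i.e. α^2 + 56α + 784 = -565, so α^2 + 56α + 1349 = 0. The discriminant of x^2 + 56x + 1349 is (56)^2 - 4·(1349) = 3136 - 5396 = -2260, and 4·(-565) is not a perfect square in Q since -565 is squarefree and ≠ 1. Hence x^2 + 56x + 1349 is irreducible over Q and is the minimal polynomial of α.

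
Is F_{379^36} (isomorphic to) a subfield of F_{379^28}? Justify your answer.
No: F_{379^36} is not a subfield of F_{379^28}

F_{p^m} embeds in F_{p^n} iff m | n. Here 36 ∤ 28 (since 28 = 0·36 + 28 with remainder 28 ≠ 0), so F_{379^36} is not a subfield of F_{379^28}. Equivalently: if it were, the tower law would give 36 = [F_{379^36}:F_379] dividing [F_{379^28}:F_379] = 28, contradiction.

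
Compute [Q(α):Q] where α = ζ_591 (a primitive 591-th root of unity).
[Q(α):Q] = 392

The minimal polynomial of ζ_591 over Q is the 591-th cyclotomic polynomial Φ_591(x), which is irreducible over Q and has degree φ(591) = 392. Hence [Q(α):Q] = φ(591) = 392.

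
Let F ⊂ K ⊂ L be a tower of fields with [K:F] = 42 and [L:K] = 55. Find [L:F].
[L:F] = 2310

The tower law says that for any tower of field extensions F ⊂ K ⊂ L with finite degrees, [L:F] = [L:K] · [K:F]. Here this gives [L:F] = 55 · 42 = 2310.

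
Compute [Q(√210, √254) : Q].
[Q(√210, √254) : Q] = 4

[Q(√210):Q] = 2 (min poly x^2 - 210, irreducible since 210 is squarefree > 1). For the top step, suppose √254 ∈ Q(√210), say √254 = c + d√210 with c, d ∈ Q. Squaring: 254 = c^2 + 210d^2 + 2cd√210. Since √210 ∉ Q this forces 2cd = 0. If d = 0 then √254 = c ∈ Q, contradicting 254 squarefree > 1. If c = 0 then 254 = 210d^2, so 210·254 = (210d)^2 is a perfect square in Q — but 210·254 = 53340 is not a perfect square (since 210 and 254 are distinct squarefree integers). Contradiction. Hence √254 ∉ Q(√210), so x^2 - 254 stays irreducible over Q(√210) and [Q(√210, √254) : Q(√210)] = 2. By the tower law, [Q(√210, √254) : Q] = 2 · 2 = 4.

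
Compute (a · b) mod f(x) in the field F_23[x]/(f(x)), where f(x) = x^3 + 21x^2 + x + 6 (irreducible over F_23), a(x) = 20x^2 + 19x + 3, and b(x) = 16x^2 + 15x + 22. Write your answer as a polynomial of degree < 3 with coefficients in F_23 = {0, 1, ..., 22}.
a · b ≡ 20x^2 + 13x + 8 (mod f(x))

Multiply in F_23[x]: a(x)·b(x) = (20x^2 + 19x + 3)·(16x^2 + 15x + 22) = 21x^4 + 6x^3 + 14x^2 + 3x + 20. This has degree ≥ 3, so divide by f(x) over F_23: 21x^4 + 6x^3 + 14x^2 + 3x + 20 = (21x + 2)·(x^3 + 21x^2 + x + 6) + (20x^2 + 13x + 8). Hence a·b ≡ 20x^2 + 13x + 8 (mod f). (F_23[x]/(f) is a field with 23^3 = 12167 elements since f is irreducible of degree 3.)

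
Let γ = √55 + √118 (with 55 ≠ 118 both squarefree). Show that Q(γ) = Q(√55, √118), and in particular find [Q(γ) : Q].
[Q(γ) : Q] = 4 (equivalently, Q(γ) = Q(√55, √118))

Obviously Q(γ) ⊆ Q(√55, √118), and [Q(√55, √118):Q] = 4 (since 55, 118 are distinct squarefree integers > 1 with 6490 not a perfect square). To show equality we compute the minimal polynomial of γ. From γ = √55 + √118: γ^2 = 55 + 2√(6490) + 118 = 173 + 2√(6490), so γ^2 - 173 = 2√(6490); squaring, (γ^2 - 173)^2 = 4·6490, i.e. γ^4 - 346γ^2 + 29929 - 25960 = 0, i.e. γ^4 - 346γ^2 + 3969 = 0. So γ is a root of x^4 - 346x^2 + 3969. This polynomial is irreducible over Q: it has no rational root (each ±√55 ± √118 is irrational), and any factorization into two quadratics over Q would force √(6490) ∈ Q (pairing opposite roots) or √55, √118 ∈ Q (other pairings), all impossible. Hence [Q(γ):Q] = 4 = [Q(√55, √118):Q], so Q(γ) = Q(√55, √118).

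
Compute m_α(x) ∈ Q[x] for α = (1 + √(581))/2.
m_α(x) = x^2 - x - 145

From 2α - 1 = √(581), squaring gives (2α - 1)^2 = 581, i.e. 4α^2 - 4α + 1 = 581, so α^2 - α + (1 - 581)/4 = 0. Since 581 ≡ 1 (mod 4), (1 - 581)/4 = -145 ∈ Z. The polynomial x^2 - x - 145 has discriminant 1 - 4·(-145) = 581, which is not a perfect square in Q (d = 581 is squarefree and ≠ 1), so x^2 - x - 145 is irreducible over Q. It is the minimal polynomial of α.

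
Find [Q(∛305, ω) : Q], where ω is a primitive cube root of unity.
[Q(∛305, ω) : Q] = 6

[Q(∛305):Q] = 3 (min poly x^3 - 305, irreducible since 305 is not a perfect cube). [Q(ω):Q] = 2 (min poly x^2 + x + 1). Since Q(∛305) ⊂ R and ω ∉ R, we have ω ∉ Q(∛305), so x^2 + x + 1 remains irreducible over Q(∛305) and [Q(∛305, ω) : Q(∛305)] = 2. By the tower law, [Q(∛305, ω) : Q] = 3 · 2 = 6. (In fact Q(∛305, ω) is the splitting field of x^3 - 305 over Q.)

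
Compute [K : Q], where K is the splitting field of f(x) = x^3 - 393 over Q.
[K : Q] = 6

The roots of x^3 - 393 are ∛393, ω∛393, ω^2∛393 where ω = e^(2πi/3) is a primitive cube root of unity, so K = Q(∛393, ω). Now [Q(∛393):Q] = 3 (since 393 is not a perfect cube, x^3 - 393 is irreducible) and [Q(ω):Q] = 2. Both 2 and 3 divide [K:Q], and [K:Q] ≤ 3·2 = 6, so [K:Q] = 6. (Equivalently: Q(∛393) ⊂ R but ω ∉ R, so [K : Q(∛393)] = 2.)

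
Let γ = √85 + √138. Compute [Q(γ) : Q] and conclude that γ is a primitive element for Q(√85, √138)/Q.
[Q(γ) : Q] = 4 (equivalently, Q(γ) = Q(√85, √138))

Obviously Q(γ) ⊆ Q(√85, √138), and [Q(√85, √138):Q] = 4 (since 85, 138 are distinct squarefree integers > 1 with 11730 not a perfect square). To show equality we compute the minimal polynomial of γ. From γ = √85 + √138: γ^2 = 85 + 2√(11730) + 138 = 223 + 2√(11730), so γ^2 - 223 = 2√(11730); squaring, (γ^2 - 223)^2 = 4·11730, i.e. γ^4 - 446γ^2 + 49729 - 46920 = 0, i.e. γ^4 - 446γ^2 + 2809 = 0. So γ is a root of x^4 - 446x^2 + 2809. This polynomial is irreducible over Q: it has no rational root (each ±√85 ± √138 is irrational), and any factorization into two quadratics over Q would force √(11730) ∈ Q (pairing opposite roots) or √85, √138 ∈ Q (other pairings), all impossible. Hence [Q(γ):Q] = 4 = [Q(√85, √138):Q], so Q(γ) = Q(√85, √138).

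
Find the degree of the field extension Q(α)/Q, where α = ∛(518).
[Q(α):Q] = 3

The minimal polynomial of α is x^3 - 518, irreducible over Q since 518 is not a perfect cube (so x^3 - 518 has no rational root). Hence [Q(α):Q] = deg(m_α) = 3.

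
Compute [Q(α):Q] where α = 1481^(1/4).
[Q(α):Q] = 4

α is a root of x^4 - 1481. By Eisenstein's criterion at the prime p = 1481 (which divides the constant term 1481 but p^2 = 2193361 does not, since 1481 is squarefree), x^4 - 1481 is irreducible over Q. Hence [Q(α):Q] = 4.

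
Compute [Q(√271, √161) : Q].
[Q(√271, √161) : Q] = 4

[Q(√271):Q] = 2 (min poly x^2 - 271, irreducible since 271 is squarefree > 1). For the top step, suppose √161 ∈ Q(√271), say √161 = c + d√271 with c, d ∈ Q. Squaring: 161 = c^2 + 271d^2 + 2cd√271. Since √271 ∉ Q this forces 2cd = 0. If d = 0 then √161 = c ∈ Q, contradicting 161 squarefree > 1. If c = 0 then 161 = 271d^2, so 271·161 = (271d)^2 is a perfect square in Q — but 271·161 = 43631 is not a perfect square (since 271 and 161 are distinct squarefree integers). Contradiction. Hence √161 ∉ Q(√271), so x^2 - 161 stays irreducible over Q(√271) and [Q(√271, √161) : Q(√271)] = 2. By the tower law, [Q(√271, √161) : Q] = 2 · 2 = 4.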